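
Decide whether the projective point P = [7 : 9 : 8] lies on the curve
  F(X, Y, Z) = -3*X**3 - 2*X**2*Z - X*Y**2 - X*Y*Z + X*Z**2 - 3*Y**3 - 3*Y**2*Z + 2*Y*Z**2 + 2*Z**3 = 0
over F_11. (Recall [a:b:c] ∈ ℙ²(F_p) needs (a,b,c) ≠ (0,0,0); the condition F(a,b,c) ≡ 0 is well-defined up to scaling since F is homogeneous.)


F(7,9,8) ≡ 9 (mod 11); P is NOT on the curve.

Evaluate F(7, 9, 8) term-by-term (mod 11).
  -3*X**3 ↦ -3·343·1·1 = -1029
  -2*X**2*Z ↦ -2·49·1·8 = -784
  -X*Y**2 ↦ -1·7·81·1 = -567
  -X*Y*Z ↦ -1·7·9·8 = -504
  X*Z**2 ↦ 1·7·1·64 = 448
  -3*Y**3 ↦ -3·1·729·1 = -2187
  -3*Y**2*Z ↦ -3·1·81·8 = -1944
  2*Y*Z**2 ↦ 2·1·9·64 = 1152
  2*Z**3 ↦ 2·1·1·512 = 1024
Sum: F(7, 9, 8) = (-1029) + (-784) + (-567) + (-504) + (448) + (-2187) + (-1944) + (1152) + (1024) = -4391.
Reducing mod 11: -4391 ≡ 9 (mod 11).
Since F(a, b, c) ≡ 9 ≠ 0 (mod 11), P does NOT lie on the curve.


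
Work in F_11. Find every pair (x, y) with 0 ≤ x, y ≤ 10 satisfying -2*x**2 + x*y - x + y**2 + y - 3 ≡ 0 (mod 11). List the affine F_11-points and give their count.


Affine F_11-points: {(4, 1), (4, 5), (5, 7), (5, 9), (7, 1), (7, 2), (9, 5), (9, 7), (10, 2), (10, 9)}; count = 10.

For each of the 121 pairs (x, y) ∈ F_11², evaluate f(x, y) mod 11. Record the zeros.
  x = 0: [0↦8, 1↦10, 2↦3, 3↦9, 4↦6, 5↦5, 6↦6, 7↦9, 8↦3, 9↦10, 10↦8]  zeros at y ∈ ∅
  x = 1: [0↦5, 1↦8, 2↦2, 3↦9, 4↦7, 5↦7, 6↦9, 7↦2, 8↦8, 9↦5, 10↦4]  zeros at y ∈ ∅
  x = 2: [0↦9, 1↦2, 2↦8, 3↦5, 4↦4, 5↦5, 6↦8, 7↦2, 8↦9, 9↦7, 10↦7]  zeros at y ∈ ∅
  x = 3: [0↦9, 1↦3, 2↦10, 3↦8, 4↦8, 5↦10, 6↦3, 7↦9, 8↦6, 9↦5, 10↦6]  zeros at y ∈ ∅
  x = 4: [0↦5, 1↦0, 2↦8, 3↦7, 4↦8, 5↦0, 6↦5, 7↦1, 8↦10, 9↦10, 10↦1]  zeros at y ∈ {1, 5}
  x = 5: [0↦8, 1↦4, 2↦2, 3↦2, 4↦4, 5↦8, 6↦3, 7↦0, 8↦10, 9↦0, 10↦3]  zeros at y ∈ {7, 9}
  x = 6: [0↦7, 1↦4, 2↦3, 3↦4, 4↦7, 5↦1, 6↦8, 7↦6, 8↦6, 9↦8, 10↦1]  zeros at y ∈ ∅
  x = 7: [0↦2, 1↦0, 2↦0, 3↦2, 4↦6, 5↦1, 6↦9, 7↦8, 8↦9, 9↦1, 10↦6]  zeros at y ∈ {1, 2}
  x = 8: [0↦4, 1↦3, 2↦4, 3↦7, 4↦1, 5↦8, 6↦6, 7↦6, 8↦8, 9↦1, 10↦7]  zeros at y ∈ ∅
  x = 9: [0↦2, 1↦2, 2↦4, 3↦8, 4↦3, 5↦0, 6↦10, 7↦0, 8↦3, 9↦8, 10↦4]  zeros at y ∈ {5, 7}
  x = 10: [0↦7, 1↦8, 2↦0, 3↦5, 4↦1, 5↦10, 6↦10, 7↦1, 8↦5, 9↦0, 10↦8]  zeros at y ∈ {2, 9}
Collecting zeros: affine points = {(4, 1), (4, 5), (5, 7), (5, 9), (7, 1), (7, 2), (9, 5), (9, 7), (10, 2), (10, 9)}.
Total count |C(F_11)_aff| = 10.


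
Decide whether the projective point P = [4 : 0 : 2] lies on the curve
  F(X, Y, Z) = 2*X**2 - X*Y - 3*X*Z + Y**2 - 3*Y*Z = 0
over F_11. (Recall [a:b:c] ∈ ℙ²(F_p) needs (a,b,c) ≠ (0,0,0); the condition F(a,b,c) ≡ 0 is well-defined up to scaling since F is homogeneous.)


F(4,0,2) ≡ 8 (mod 11); P is NOT on the curve.

Evaluate F(4, 0, 2) term-by-term (mod 11).
  2*X**2 ↦ 2·16·1·1 = 32
  -X*Y ↦ -1·4·0·1 = 0
  -3*X*Z ↦ -3·4·1·2 = -24
  Y**2 ↦ 1·1·0·1 = 0
  -3*Y*Z ↦ -3·1·0·2 = 0
Sum: F(4, 0, 2) = (32) + (0) + (-24) + (0) + (0) = 8.
Reducing mod 11: 8 ≡ 8 (mod 11).
Since F(a, b, c) ≡ 8 ≠ 0 (mod 11), P does NOT lie on the curve.


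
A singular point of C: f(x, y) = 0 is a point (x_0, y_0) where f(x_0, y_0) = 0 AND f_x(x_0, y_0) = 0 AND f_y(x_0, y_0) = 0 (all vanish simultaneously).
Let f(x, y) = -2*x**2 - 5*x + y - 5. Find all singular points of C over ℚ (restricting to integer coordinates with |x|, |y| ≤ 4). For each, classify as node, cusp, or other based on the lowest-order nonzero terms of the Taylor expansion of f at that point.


No singular points in the scanned grid; C is smooth there.

Compute partial derivatives:
  f_x = -4*x - 5.
  f_y = 1.
f_y = 1 is a nonzero constant, so f_y never vanishes: no point (x, y) can satisfy f = f_x = f_y = 0. In particular no (x, y) ∈ {−4, ..., 4}² is singular; the curve is smooth.


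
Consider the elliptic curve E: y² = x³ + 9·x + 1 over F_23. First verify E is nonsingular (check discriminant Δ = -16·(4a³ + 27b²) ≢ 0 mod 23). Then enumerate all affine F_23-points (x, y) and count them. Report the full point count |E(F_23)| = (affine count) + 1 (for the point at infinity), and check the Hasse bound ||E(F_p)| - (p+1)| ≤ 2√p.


Affine points = {(0, 1), (0, 22), (2, 2), (2, 21), (3, 3), (3, 20), (4, 3), (4, 20), (6, 8), (6, 15), (7, 4), (7, 19), (9, 11), (9, 12), (16, 3), (16, 20), (19, 4), (19, 19), (20, 4), (20, 19)}; affine count = 20; |E(F_23)| = 21.

Discriminant check: Δ ∝ 4a³ + 27b² = 4·9³ + 27·1² = 4·729 + 27·1 ≡ 22 (mod 23). Nonzero ⇒ E is nonsingular.
For each x ∈ F_23, compute rhs = x³ + 9·x + 1 mod 23, then count y ∈ F_23 with y² ≡ rhs.
  x = 0: rhs = 1, matching y values: 1, 22 (2 points).
  x = 1: rhs = 11, matching y values: none (0 points).
  x = 2: rhs = 4, matching y values: 2, 21 (2 points).
  x = 3: rhs = 9, matching y values: 3, 20 (2 points).
  x = 4: rhs = 9, matching y values: 3, 20 (2 points).
  x = 5: rhs = 10, matching y values: none (0 points).
  x = 6: rhs = 18, matching y values: 8, 15 (2 points).
  x = 7: rhs = 16, matching y values: 4, 19 (2 points).
  x = 8: rhs = 10, matching y values: none (0 points).
  x = 9: rhs = 6, matching y values: 11, 12 (2 points).
  x = 10: rhs = 10, matching y values: none (0 points).
  x = 11: rhs = 5, matching y values: none (0 points).
  x = 12: rhs = 20, matching y values: none (0 points).
  x = 13: rhs = 15, matching y values: none (0 points).
  x = 14: rhs = 19, matching y values: none (0 points).
  x = 15: rhs = 15, matching y values: none (0 points).
  x = 16: rhs = 9, matching y values: 3, 20 (2 points).
  x = 17: rhs = 7, matching y values: none (0 points).
  x = 18: rhs = 15, matching y values: none (0 points).
  x = 19: rhs = 16, matching y values: 4, 19 (2 points).
  x = 20: rhs = 16, matching y values: 4, 19 (2 points).
  x = 21: rhs = 21, matching y values: none (0 points).
  x = 22: rhs = 14, matching y values: none (0 points).
Total affine count: 20.
Full point count |E(F_23)| = 20 + 1 = 21.
Hasse bound: |21 − (23+1)| = |-3| = 3 ≤ 2√23 ≈ 9.5917 ✓.


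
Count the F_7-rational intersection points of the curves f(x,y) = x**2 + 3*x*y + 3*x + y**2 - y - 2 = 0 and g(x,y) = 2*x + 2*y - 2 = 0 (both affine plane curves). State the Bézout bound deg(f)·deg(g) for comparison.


Common zeros: ∅; count = 0; Bézout bound = 2.

deg(f) = 2, deg(g) = 1, so Bézout bound = 2.
Scan x ∈ F_7. For each x, list the y ∈ F_7 with f(x, y) ≡ 0 and those with g(x, y) ≡ 0 (mod 7); the common zeros in that column are the intersection.
  x = 0: f ≡ 0 at y ∈ {2, 6}; g ≡ 0 at y ∈ {1}; common: ∅.
  x = 1: f ≡ 0 at y ∈ ∅; g ≡ 0 at y ∈ {0}; common: ∅.
  x = 2: f ≡ 0 at y ∈ {1}; g ≡ 0 at y ∈ {6}; common: ∅.
  x = 3: f ≡ 0 at y ∈ {3}; g ≡ 0 at y ∈ {5}; common: ∅.
  x = 4: f ≡ 0 at y ∈ ∅; g ≡ 0 at y ∈ {4}; common: ∅.
  x = 5: f ≡ 0 at y ∈ {2, 5}; g ≡ 0 at y ∈ {3}; common: ∅.
  x = 6: f ≡ 0 at y ∈ {1, 3}; g ≡ 0 at y ∈ {2}; common: ∅.
Collecting: common zeros = ∅, so the count is 0.
Comparison with the Bézout bound: 0 ≤ 2 = deg(f)·deg(g), as expected for curves with no common component (the affine F_7-count falls short of the bound because intersections may lie at infinity, over extension fields, or carry multiplicity).


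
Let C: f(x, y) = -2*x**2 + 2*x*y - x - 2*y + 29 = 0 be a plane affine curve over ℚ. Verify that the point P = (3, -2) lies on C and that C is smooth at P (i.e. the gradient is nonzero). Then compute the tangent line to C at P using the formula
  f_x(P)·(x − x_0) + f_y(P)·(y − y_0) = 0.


Tangent line at P: -17*x + 4*y + 59 = 0.

Step 1: f(3, -2) = 0, so P lies on C.
Step 2: partial derivatives
  f_x(x, y) = -4*x + 2*y - 1, f_y(x, y) = 2*x - 2.
  f_x(P) = -17, f_y(P) = 4 (gradient nonzero, so P is smooth).
Step 3: tangent line at P: -17·(x − 3) + 4·(y − -2) = 0.
Expanding: -17*x + 4*y + 59 = 0.


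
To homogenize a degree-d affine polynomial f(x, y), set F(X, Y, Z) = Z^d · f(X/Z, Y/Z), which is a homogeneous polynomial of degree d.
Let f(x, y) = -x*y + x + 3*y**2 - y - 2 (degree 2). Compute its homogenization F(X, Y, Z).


F(X, Y, Z) = -X*Y + X*Z + 3*Y**2 - Y*Z - 2*Z**2

deg(f) = 2.
Substitute x = X/Z, y = Y/Z into f, then multiply by Z^2.
  monomial -1·x^1·y^1 ↦ -1·X^1·Y^1·Z^0.
  monomial 1·x^1·y^0 ↦ 1·X^1·Y^0·Z^1.
  monomial 3·x^0·y^2 ↦ 3·X^0·Y^2·Z^0.
  monomial -1·x^0·y^1 ↦ -1·X^0·Y^1·Z^1.
  monomial -2·x^0·y^0 ↦ -2·X^0·Y^0·Z^2.
Collecting: F(X, Y, Z) = -X*Y + X*Z + 3*Y**2 - Y*Z - 2*Z**2.


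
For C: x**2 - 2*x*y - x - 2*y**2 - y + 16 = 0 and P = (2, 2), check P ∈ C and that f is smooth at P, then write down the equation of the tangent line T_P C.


Tangent line at P: -x - 13*y + 28 = 0.

Step 1: f(2, 2) = 0, so P lies on C.
Step 2: partial derivatives
  f_x(x, y) = 2*x - 2*y - 1, f_y(x, y) = -2*x - 4*y - 1.
  f_x(P) = -1, f_y(P) = -13 (gradient nonzero, so P is smooth).
Step 3: tangent line at P: -1·(x − 2) + -13·(y − 2) = 0.
Expanding: -x - 13*y + 28 = 0.


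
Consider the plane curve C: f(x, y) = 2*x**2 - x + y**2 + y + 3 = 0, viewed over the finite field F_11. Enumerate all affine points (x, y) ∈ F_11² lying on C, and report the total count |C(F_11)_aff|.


Affine F_11-points: {(0, 5), (2, 1), (2, 9), (4, 1), (4, 9), (6, 5), (8, 4), (8, 6), (9, 4), (9, 6)}; count = 10.

For each of the 121 pairs (x, y) ∈ F_11², evaluate f(x, y) mod 11. Record the zeros.
  x = 0: [0↦3, 1↦5, 2↦9, 3↦4, 4↦1, 5↦0, 6↦1, 7↦4, 8↦9, 9↦5, 10↦3]  zeros at y ∈ {5}
  x = 1: [0↦4, 1↦6, 2↦10, 3↦5, 4↦2, 5↦1, 6↦2, 7↦5, 8↦10, 9↦6, 10↦4]  zeros at y ∈ ∅
  x = 2: [0↦9, 1↦0, 2↦4, 3↦10, 4↦7, 5↦6, 6↦7, 7↦10, 8↦4, 9↦0, 10↦9]  zeros at y ∈ {1, 9}
  x = 3: [0↦7, 1↦9, 2↦2, 3↦8, 4↦5, 5↦4, 6↦5, 7↦8, 8↦2, 9↦9, 10↦7]  zeros at y ∈ ∅
  x = 4: [0↦9, 1↦0, 2↦4, 3↦10, 4↦7, 5↦6, 6↦7, 7↦10, 8↦4, 9↦0, 10↦9]  zeros at y ∈ {1, 9}
  x = 5: [0↦4, 1↦6, 2↦10, 3↦5, 4↦2, 5↦1, 6↦2, 7↦5, 8↦10, 9↦6, 10↦4]  zeros at y ∈ ∅
  x = 6: [0↦3, 1↦5, 2↦9, 3↦4, 4↦1, 5↦0, 6↦1, 7↦4, 8↦9, 9↦5, 10↦3]  zeros at y ∈ {5}
  x = 7: [0↦6, 1↦8, 2↦1, 3↦7, 4↦4, 5↦3, 6↦4, 7↦7, 8↦1, 9↦8, 10↦6]  zeros at y ∈ ∅
  x = 8: [0↦2, 1↦4, 2↦8, 3↦3, 4↦0, 5↦10, 6↦0, 7↦3, 8↦8, 9↦4, 10↦2]  zeros at y ∈ {4, 6}
  x = 9: [0↦2, 1↦4, 2↦8, 3↦3, 4↦0, 5↦10, 6↦0, 7↦3, 8↦8, 9↦4, 10↦2]  zeros at y ∈ {4, 6}
  x = 10: [0↦6, 1↦8, 2↦1, 3↦7, 4↦4, 5↦3, 6↦4, 7↦7, 8↦1, 9↦8, 10↦6]  zeros at y ∈ ∅
Collecting zeros: affine points = {(0, 5), (2, 1), (2, 9), (4, 1), (4, 9), (6, 5), (8, 4), (8, 6), (9, 4), (9, 6)}.
Total count |C(F_11)_aff| = 10.


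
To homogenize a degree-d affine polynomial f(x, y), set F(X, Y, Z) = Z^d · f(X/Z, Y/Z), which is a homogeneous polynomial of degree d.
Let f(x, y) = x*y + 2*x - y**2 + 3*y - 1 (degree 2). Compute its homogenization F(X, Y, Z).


F(X, Y, Z) = X*Y + 2*X*Z - Y**2 + 3*Y*Z - Z**2

deg(f) = 2.
Substitute x = X/Z, y = Y/Z into f, then multiply by Z^2.
  monomial 1·x^1·y^1 ↦ 1·X^1·Y^1·Z^0.
  monomial 2·x^1·y^0 ↦ 2·X^1·Y^0·Z^1.
  monomial -1·x^0·y^2 ↦ -1·X^0·Y^2·Z^0.
  monomial 3·x^0·y^1 ↦ 3·X^0·Y^1·Z^1.
  monomial -1·x^0·y^0 ↦ -1·X^0·Y^0·Z^2.
Collecting: F(X, Y, Z) = X*Y + 2*X*Z - Y**2 + 3*Y*Z - Z**2.


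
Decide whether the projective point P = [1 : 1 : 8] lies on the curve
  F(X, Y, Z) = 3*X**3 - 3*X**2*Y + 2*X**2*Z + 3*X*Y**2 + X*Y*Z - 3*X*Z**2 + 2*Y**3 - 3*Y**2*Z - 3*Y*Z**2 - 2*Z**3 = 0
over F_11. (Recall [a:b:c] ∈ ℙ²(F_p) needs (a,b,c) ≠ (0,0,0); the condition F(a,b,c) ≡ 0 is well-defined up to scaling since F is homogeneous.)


F(1,1,8) ≡ 5 (mod 11); P is NOT on the curve.

Evaluate F(1, 1, 8) term-by-term (mod 11).
  3*X**3 ↦ 3·1·1·1 = 3
  -3*X**2*Y ↦ -3·1·1·1 = -3
  2*X**2*Z ↦ 2·1·1·8 = 16
  3*X*Y**2 ↦ 3·1·1·1 = 3
  X*Y*Z ↦ 1·1·1·8 = 8
  -3*X*Z**2 ↦ -3·1·1·64 = -192
  2*Y**3 ↦ 2·1·1·1 = 2
  -3*Y**2*Z ↦ -3·1·1·8 = -24
  -3*Y*Z**2 ↦ -3·1·1·64 = -192
  -2*Z**3 ↦ -2·1·1·512 = -1024
Sum: F(1, 1, 8) = (3) + (-3) + (16) + (3) + (8) + (-192) + (2) + (-24) + (-192) + (-1024) = -1403.
Reducing mod 11: -1403 ≡ 5 (mod 11).
Since F(a, b, c) ≡ 5 ≠ 0 (mod 11), P does NOT lie on the curve.


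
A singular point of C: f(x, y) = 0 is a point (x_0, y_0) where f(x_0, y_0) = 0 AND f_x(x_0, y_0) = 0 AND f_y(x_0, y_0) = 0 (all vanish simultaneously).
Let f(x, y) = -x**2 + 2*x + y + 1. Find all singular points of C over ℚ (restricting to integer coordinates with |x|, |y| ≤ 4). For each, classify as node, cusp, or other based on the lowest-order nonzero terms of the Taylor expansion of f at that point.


No singular points in the scanned grid; C is smooth there.

Compute partial derivatives:
  f_x = 2 - 2*x.
  f_y = 1.
f_y = 1 is a nonzero constant, so f_y never vanishes: no point (x, y) can satisfy f = f_x = f_y = 0. In particular no (x, y) ∈ {−4, ..., 4}² is singular; the curve is smooth.


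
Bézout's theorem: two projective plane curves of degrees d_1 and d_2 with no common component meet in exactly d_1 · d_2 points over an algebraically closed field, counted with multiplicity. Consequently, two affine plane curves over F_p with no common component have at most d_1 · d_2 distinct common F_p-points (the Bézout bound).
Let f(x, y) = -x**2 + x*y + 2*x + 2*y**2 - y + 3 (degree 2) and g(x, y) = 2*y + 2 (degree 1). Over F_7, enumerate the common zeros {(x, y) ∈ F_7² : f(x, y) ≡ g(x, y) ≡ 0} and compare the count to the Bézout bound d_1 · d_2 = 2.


Common zeros: {(3, 6), (5, 6)}; count = 2; Bézout bound = 2.

deg(f) = 2, deg(g) = 1, so Bézout bound = 2.
Scan x ∈ F_7. For each x, list the y ∈ F_7 with f(x, y) ≡ 0 and those with g(x, y) ≡ 0 (mod 7); the common zeros in that column are the intersection.
  x = 0: f ≡ 0 at y ∈ ∅; g ≡ 0 at y ∈ {6}; common: ∅.
  x = 1: f ≡ 0 at y ∈ ∅; g ≡ 0 at y ∈ {6}; common: ∅.
  x = 2: f ≡ 0 at y ∈ ∅; g ≡ 0 at y ∈ {6}; common: ∅.
  x = 3: f ≡ 0 at y ∈ {0, 6}; g ≡ 0 at y ∈ {6}; common: {6}.
  x = 4: f ≡ 0 at y ∈ {1}; g ≡ 0 at y ∈ {6}; common: ∅.
  x = 5: f ≡ 0 at y ∈ {6}; g ≡ 0 at y ∈ {6}; common: {6}.
  x = 6: f ≡ 0 at y ∈ {0, 1}; g ≡ 0 at y ∈ {6}; common: ∅.
Collecting: common zeros = {(3, 6), (5, 6)}, so the count is 2.
Comparison with the Bézout bound: 2 ≤ 2 = deg(f)·deg(g), as expected for curves with no common component (the bound is attained).


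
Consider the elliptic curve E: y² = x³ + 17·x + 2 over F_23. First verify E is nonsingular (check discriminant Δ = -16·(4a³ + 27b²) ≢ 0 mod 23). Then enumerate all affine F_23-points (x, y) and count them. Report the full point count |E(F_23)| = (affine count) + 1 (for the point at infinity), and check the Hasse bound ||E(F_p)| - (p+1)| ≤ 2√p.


Affine points = {(0, 5), (0, 18), (7, 2), (7, 21), (8, 11), (8, 12), (11, 5), (11, 18), (12, 5), (12, 18), (16, 0), (17, 11), (17, 12), (19, 10), (19, 13), (20, 4), (20, 19), (21, 11), (21, 12)}; affine count = 19; |E(F_23)| = 20.

Discriminant check: Δ ∝ 4a³ + 27b² = 4·17³ + 27·2² = 4·4913 + 27·4 ≡ 3 (mod 23). Nonzero ⇒ E is nonsingular.
For each x ∈ F_23, compute rhs = x³ + 17·x + 2 mod 23, then count y ∈ F_23 with y² ≡ rhs.
  x = 0: rhs = 2, matching y values: 5, 18 (2 points).
  x = 1: rhs = 20, matching y values: none (0 points).
  x = 2: rhs = 21, matching y values: none (0 points).
  x = 3: rhs = 11, matching y values: none (0 points).
  x = 4: rhs = 19, matching y values: none (0 points).
  x = 5: rhs = 5, matching y values: none (0 points).
  x = 6: rhs = 21, matching y values: none (0 points).
  x = 7: rhs = 4, matching y values: 2, 21 (2 points).
  x = 8: rhs = 6, matching y values: 11, 12 (2 points).
  x = 9: rhs = 10, matching y values: none (0 points).
  x = 10: rhs = 22, matching y values: none (0 points).
  x = 11: rhs = 2, matching y values: 5, 18 (2 points).
  x = 12: rhs = 2, matching y values: 5, 18 (2 points).
  x = 13: rhs = 5, matching y values: none (0 points).
  x = 14: rhs = 17, matching y values: none (0 points).
  x = 15: rhs = 21, matching y values: none (0 points).
  x = 16: rhs = 0, matching y values: 0 (1 points).
  x = 17: rhs = 6, matching y values: 11, 12 (2 points).
  x = 18: rhs = 22, matching y values: none (0 points).
  x = 19: rhs = 8, matching y values: 10, 13 (2 points).
  x = 20: rhs = 16, matching y values: 4, 19 (2 points).
  x = 21: rhs = 6, matching y values: 11, 12 (2 points).
  x = 22: rhs = 7, matching y values: none (0 points).
Total affine count: 19.
Full point count |E(F_23)| = 19 + 1 = 20.
Hasse bound: |20 − (23+1)| = |-4| = 4 ≤ 2√23 ≈ 9.5917 ✓.


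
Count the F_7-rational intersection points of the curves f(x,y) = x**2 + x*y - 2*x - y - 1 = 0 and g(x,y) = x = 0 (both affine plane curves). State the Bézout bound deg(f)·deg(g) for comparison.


Common zeros: {(0, 6)}; count = 1; Bézout bound = 2.

deg(f) = 2, deg(g) = 1, so Bézout bound = 2.
Scan x ∈ F_7. For each x, list the y ∈ F_7 with f(x, y) ≡ 0 and those with g(x, y) ≡ 0 (mod 7); the common zeros in that column are the intersection.
  x = 0: f ≡ 0 at y ∈ {6}; g ≡ 0 at y ∈ {0, 1, 2, 3, 4, 5, 6}; common: {6}.
  x = 1: f ≡ 0 at y ∈ ∅; g ≡ 0 at y ∈ ∅; common: ∅.
  x = 2: f ≡ 0 at y ∈ {1}; g ≡ 0 at y ∈ ∅; common: ∅.
  x = 3: f ≡ 0 at y ∈ {6}; g ≡ 0 at y ∈ ∅; common: ∅.
  x = 4: f ≡ 0 at y ∈ {0}; g ≡ 0 at y ∈ ∅; common: ∅.
  x = 5: f ≡ 0 at y ∈ {0}; g ≡ 0 at y ∈ ∅; common: ∅.
  x = 6: f ≡ 0 at y ∈ {1}; g ≡ 0 at y ∈ ∅; common: ∅.
Collecting: common zeros = {(0, 6)}, so the count is 1.
Comparison with the Bézout bound: 1 ≤ 2 = deg(f)·deg(g), as expected for curves with no common component (the affine F_7-count falls short of the bound because intersections may lie at infinity, over extension fields, or carry multiplicity).


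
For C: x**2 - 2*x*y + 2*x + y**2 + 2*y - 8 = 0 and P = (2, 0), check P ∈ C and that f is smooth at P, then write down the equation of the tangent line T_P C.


Tangent line at P: 6*x - 2*y - 12 = 0.

Step 1: f(2, 0) = 0, so P lies on C.
Step 2: partial derivatives
  f_x(x, y) = 2*x - 2*y + 2, f_y(x, y) = -2*x + 2*y + 2.
  f_x(P) = 6, f_y(P) = -2 (gradient nonzero, so P is smooth).
Step 3: tangent line at P: 6·(x − 2) + -2·(y − 0) = 0.
Expanding: 6*x - 2*y - 12 = 0.


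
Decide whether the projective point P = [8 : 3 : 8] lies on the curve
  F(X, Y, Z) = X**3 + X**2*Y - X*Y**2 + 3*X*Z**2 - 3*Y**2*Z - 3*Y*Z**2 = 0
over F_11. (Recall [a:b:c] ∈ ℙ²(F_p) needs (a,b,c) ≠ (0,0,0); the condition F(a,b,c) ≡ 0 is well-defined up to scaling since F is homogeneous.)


F(8,3,8) ≡ 1 (mod 11); P is NOT on the curve.

Evaluate F(8, 3, 8) term-by-term (mod 11).
  X**3 ↦ 1·512·1·1 = 512
  X**2*Y ↦ 1·64·3·1 = 192
  -X*Y**2 ↦ -1·8·9·1 = -72
  3*X*Z**2 ↦ 3·8·1·64 = 1536
  -3*Y**2*Z ↦ -3·1·9·8 = -216
  -3*Y*Z**2 ↦ -3·1·3·64 = -576
Sum: F(8, 3, 8) = (512) + (192) + (-72) + (1536) + (-216) + (-576) = 1376.
Reducing mod 11: 1376 ≡ 1 (mod 11).
Since F(a, b, c) ≡ 1 ≠ 0 (mod 11), P does NOT lie on the curve.


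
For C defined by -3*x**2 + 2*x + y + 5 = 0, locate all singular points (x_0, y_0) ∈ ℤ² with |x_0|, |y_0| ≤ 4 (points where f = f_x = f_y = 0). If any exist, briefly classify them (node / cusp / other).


No singular points in the scanned grid; C is smooth there.

Compute partial derivatives:
  f_x = 2 - 6*x.
  f_y = 1.
f_y = 1 is a nonzero constant, so f_y never vanishes: no point (x, y) can satisfy f = f_x = f_y = 0. In particular no (x, y) ∈ {−4, ..., 4}² is singular; the curve is smooth.


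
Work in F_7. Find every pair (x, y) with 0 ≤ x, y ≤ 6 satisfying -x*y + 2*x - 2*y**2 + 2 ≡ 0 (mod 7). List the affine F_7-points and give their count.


Affine F_7-points: {(0, 1), (0, 6), (5, 3), (5, 5), (6, 0), (6, 4)}; count = 6.

For each of the 49 pairs (x, y) ∈ F_7², evaluate f(x, y) mod 7. Record the zeros.
  x = 0: [0↦2, 1↦0, 2↦1, 3↦5, 4↦5, 5↦1, 6↦0]  zeros at y ∈ {1, 6}
  x = 1: [0↦4, 1↦1, 2↦1, 3↦4, 4↦3, 5↦5, 6↦3]  zeros at y ∈ ∅
  x = 2: [0↦6, 1↦2, 2↦1, 3↦3, 4↦1, 5↦2, 6↦6]  zeros at y ∈ ∅
  x = 3: [0↦1, 1↦3, 2↦1, 3↦2, 4↦6, 5↦6, 6↦2]  zeros at y ∈ ∅
  x = 4: [0↦3, 1↦4, 2↦1, 3↦1, 4↦4, 5↦3, 6↦5]  zeros at y ∈ ∅
  x = 5: [0↦5, 1↦5, 2↦1, 3↦0, 4↦2, 5↦0, 6↦1]  zeros at y ∈ {3, 5}
  x = 6: [0↦0, 1↦6, 2↦1, 3↦6, 4↦0, 5↦4, 6↦4]  zeros at y ∈ {0, 4}
Collecting zeros: affine points = {(0, 1), (0, 6), (5, 3), (5, 5), (6, 0), (6, 4)}.
Total count |C(F_7)_aff| = 6.


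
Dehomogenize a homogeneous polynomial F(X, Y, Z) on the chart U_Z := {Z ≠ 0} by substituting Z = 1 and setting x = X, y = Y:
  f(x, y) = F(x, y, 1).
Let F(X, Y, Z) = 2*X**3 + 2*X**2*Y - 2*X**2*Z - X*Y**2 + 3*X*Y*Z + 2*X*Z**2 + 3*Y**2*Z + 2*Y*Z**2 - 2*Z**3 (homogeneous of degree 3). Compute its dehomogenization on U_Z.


f(x, y) = 2*x**3 + 2*x**2*y - 2*x**2 - x*y**2 + 3*x*y + 2*x + 3*y**2 + 2*y - 2

On U_Z we set Z = 1. Each monomial c·X^i·Y^j·Z^k in F becomes c·x^i·y^j·1^k = c·x^i·y^j.
Substituting Z = 1: F(X, Y, 1) = 2*x**3 + 2*x**2*y - 2*x**2 - x*y**2 + 3*x*y + 2*x + 3*y**2 + 2*y - 2.
Note: deg(f) ≤ deg(F) = 3; strict inequality happens when F is divisible by Z (lost terms).


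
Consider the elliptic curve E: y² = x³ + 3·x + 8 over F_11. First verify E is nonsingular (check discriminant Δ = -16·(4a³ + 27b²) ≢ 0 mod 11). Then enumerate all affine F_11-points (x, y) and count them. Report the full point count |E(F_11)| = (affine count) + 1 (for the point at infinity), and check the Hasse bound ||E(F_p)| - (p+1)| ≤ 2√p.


Affine points = {(1, 1), (1, 10), (2, 0), (3, 0), (5, 4), (5, 7), (6, 0), (7, 3), (7, 8), (8, 4), (8, 7), (9, 4), (9, 7), (10, 2), (10, 9)}; affine count = 15; |E(F_11)| = 16.

Discriminant check: Δ ∝ 4a³ + 27b² = 4·3³ + 27·8² = 4·27 + 27·64 ≡ 10 (mod 11). Nonzero ⇒ E is nonsingular.
For each x ∈ F_11, compute rhs = x³ + 3·x + 8 mod 11, then count y ∈ F_11 with y² ≡ rhs.
  x = 0: rhs = 8, matching y values: none (0 points).
  x = 1: rhs = 1, matching y values: 1, 10 (2 points).
  x = 2: rhs = 0, matching y values: 0 (1 points).
  x = 3: rhs = 0, matching y values: 0 (1 points).
  x = 4: rhs = 7, matching y values: none (0 points).
  x = 5: rhs = 5, matching y values: 4, 7 (2 points).
  x = 6: rhs = 0, matching y values: 0 (1 points).
  x = 7: rhs = 9, matching y values: 3, 8 (2 points).
  x = 8: rhs = 5, matching y values: 4, 7 (2 points).
  x = 9: rhs = 5, matching y values: 4, 7 (2 points).
  x = 10: rhs = 4, matching y values: 2, 9 (2 points).
Total affine count: 15.
Full point count |E(F_11)| = 15 + 1 = 16.
Hasse bound: |16 − (11+1)| = |4| = 4 ≤ 2√11 ≈ 6.6332 ✓.


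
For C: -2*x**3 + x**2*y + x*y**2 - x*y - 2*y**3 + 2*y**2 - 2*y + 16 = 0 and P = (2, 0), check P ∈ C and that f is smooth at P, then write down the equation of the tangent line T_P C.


Tangent line at P: 48 - 24*x = 0.

Step 1: f(2, 0) = 0, so P lies on C.
Step 2: partial derivatives
  f_x(x, y) = -6*x**2 + 2*x*y + y**2 - y, f_y(x, y) = x**2 + 2*x*y - x - 6*y**2 + 4*y - 2.
  f_x(P) = -24, f_y(P) = 0 (gradient nonzero, so P is smooth).
Step 3: tangent line at P: -24·(x − 2) + 0·(y − 0) = 0.
Expanding: 48 - 24*x = 0.


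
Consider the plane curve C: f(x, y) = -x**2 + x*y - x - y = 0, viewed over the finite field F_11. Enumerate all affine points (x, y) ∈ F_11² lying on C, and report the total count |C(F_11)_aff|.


Affine F_11-points: {(0, 0), (2, 6), (3, 6), (4, 3), (5, 2), (6, 4), (7, 2), (8, 4), (9, 3), (10, 0)}; count = 10.

For each of the 121 pairs (x, y) ∈ F_11², evaluate f(x, y) mod 11. Record the zeros.
  x = 0: [0↦0, 1↦10, 2↦9, 3↦8, 4↦7, 5↦6, 6↦5, 7↦4, 8↦3, 9↦2, 10↦1]  zeros at y ∈ {0}
  x = 1: [0↦9, 1↦9, 2↦9, 3↦9, 4↦9, 5↦9, 6↦9, 7↦9, 8↦9, 9↦9, 10↦9]  zeros at y ∈ ∅
  x = 2: [0↦5, 1↦6, 2↦7, 3↦8, 4↦9, 5↦10, 6↦0, 7↦1, 8↦2, 9↦3, 10↦4]  zeros at y ∈ {6}
  x = 3: [0↦10, 1↦1, 2↦3, 3↦5, 4↦7, 5↦9, 6↦0, 7↦2, 8↦4, 9↦6, 10↦8]  zeros at y ∈ {6}
  x = 4: [0↦2, 1↦5, 2↦8, 3↦0, 4↦3, 5↦6, 6↦9, 7↦1, 8↦4, 9↦7, 10↦10]  zeros at y ∈ {3}
  x = 5: [0↦3, 1↦7, 2↦0, 3↦4, 4↦8, 5↦1, 6↦5, 7↦9, 8↦2, 9↦6, 10↦10]  zeros at y ∈ {2}
  x = 6: [0↦2, 1↦7, 2↦1, 3↦6, 4↦0, 5↦5, 6↦10, 7↦4, 8↦9, 9↦3, 10↦8]  zeros at y ∈ {4}
  x = 7: [0↦10, 1↦5, 2↦0, 3↦6, 4↦1, 5↦7, 6↦2, 7↦8, 8↦3, 9↦9, 10↦4]  zeros at y ∈ {2}
  x = 8: [0↦5, 1↦1, 2↦8, 3↦4, 4↦0, 5↦7, 6↦3, 7↦10, 8↦6, 9↦2, 10↦9]  zeros at y ∈ {4}
  x = 9: [0↦9, 1↦6, 2↦3, 3↦0, 4↦8, 5↦5, 6↦2, 7↦10, 8↦7, 9↦4, 10↦1]  zeros at y ∈ {3}
  x = 10: [0↦0, 1↦9, 2↦7, 3↦5, 4↦3, 5↦1, 6↦10, 7↦8, 8↦6, 9↦4, 10↦2]  zeros at y ∈ {0}
Collecting zeros: affine points = {(0, 0), (2, 6), (3, 6), (4, 3), (5, 2), (6, 4), (7, 2), (8, 4), (9, 3), (10, 0)}.
Total count |C(F_11)_aff| = 10.


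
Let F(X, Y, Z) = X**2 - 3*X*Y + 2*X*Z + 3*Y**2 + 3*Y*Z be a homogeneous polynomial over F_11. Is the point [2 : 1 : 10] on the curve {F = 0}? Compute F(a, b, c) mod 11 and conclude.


F(2,1,10) ≡ 5 (mod 11); P is NOT on the curve.

Evaluate F(2, 1, 10) term-by-term (mod 11).
  X**2 ↦ 1·4·1·1 = 4
  -3*X*Y ↦ -3·2·1·1 = -6
  2*X*Z ↦ 2·2·1·10 = 40
  3*Y**2 ↦ 3·1·1·1 = 3
  3*Y*Z ↦ 3·1·1·10 = 30
Sum: F(2, 1, 10) = (4) + (-6) + (40) + (3) + (30) = 71.
Reducing mod 11: 71 ≡ 5 (mod 11).
Since F(a, b, c) ≡ 5 ≠ 0 (mod 11), P does NOT lie on the curve.


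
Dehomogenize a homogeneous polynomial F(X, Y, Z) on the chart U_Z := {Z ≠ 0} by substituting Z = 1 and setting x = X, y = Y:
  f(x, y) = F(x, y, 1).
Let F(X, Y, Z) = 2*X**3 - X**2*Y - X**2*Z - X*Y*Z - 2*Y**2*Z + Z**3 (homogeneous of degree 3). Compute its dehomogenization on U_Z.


f(x, y) = 2*x**3 - x**2*y - x**2 - x*y - 2*y**2 + 1

On U_Z we set Z = 1. Each monomial c·X^i·Y^j·Z^k in F becomes c·x^i·y^j·1^k = c·x^i·y^j.
Substituting Z = 1: F(X, Y, 1) = 2*x**3 - x**2*y - x**2 - x*y - 2*y**2 + 1.
Note: deg(f) ≤ deg(F) = 3; strict inequality happens when F is divisible by Z (lost terms).


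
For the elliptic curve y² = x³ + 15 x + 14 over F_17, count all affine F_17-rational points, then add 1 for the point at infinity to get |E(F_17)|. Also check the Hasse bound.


Affine points = {(1, 8), (1, 9), (2, 1), (2, 16), (3, 1), (3, 16), (4, 6), (4, 11), (8, 0), (10, 5), (10, 12), (12, 1), (12, 16), (13, 3), (13, 14), (16, 7), (16, 10)}; affine count = 17; |E(F_17)| = 18.

Discriminant check: Δ ∝ 4a³ + 27b² = 4·15³ + 27·14² = 4·3375 + 27·196 ≡ 7 (mod 17). Nonzero ⇒ E is nonsingular.
For each x ∈ F_17, compute rhs = x³ + 15·x + 14 mod 17, then count y ∈ F_17 with y² ≡ rhs.
  x = 0: rhs = 14, matching y values: none (0 points).
  x = 1: rhs = 13, matching y values: 8, 9 (2 points).
  x = 2: rhs = 1, matching y values: 1, 16 (2 points).
  x = 3: rhs = 1, matching y values: 1, 16 (2 points).
  x = 4: rhs = 2, matching y values: 6, 11 (2 points).
  x = 5: rhs = 10, matching y values: none (0 points).
  x = 6: rhs = 14, matching y values: none (0 points).
  x = 7: rhs = 3, matching y values: none (0 points).
  x = 8: rhs = 0, matching y values: 0 (1 points).
  x = 9: rhs = 11, matching y values: none (0 points).
  x = 10: rhs = 8, matching y values: 5, 12 (2 points).
  x = 11: rhs = 14, matching y values: none (0 points).
  x = 12: rhs = 1, matching y values: 1, 16 (2 points).
  x = 13: rhs = 9, matching y values: 3, 14 (2 points).
  x = 14: rhs = 10, matching y values: none (0 points).
  x = 15: rhs = 10, matching y values: none (0 points).
  x = 16: rhs = 15, matching y values: 7, 10 (2 points).
Total affine count: 17.
Full point count |E(F_17)| = 17 + 1 = 18.
Hasse bound: |18 − (17+1)| = |0| = 0 ≤ 2√17 ≈ 8.2462 ✓.


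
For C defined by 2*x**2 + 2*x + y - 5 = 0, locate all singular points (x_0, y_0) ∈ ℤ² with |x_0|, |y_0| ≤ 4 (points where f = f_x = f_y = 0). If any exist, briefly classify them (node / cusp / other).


No singular points in the scanned grid; C is smooth there.

Compute partial derivatives:
  f_x = 4*x + 2.
  f_y = 1.
f_y = 1 is a nonzero constant, so f_y never vanishes: no point (x, y) can satisfy f = f_x = f_y = 0. In particular no (x, y) ∈ {−4, ..., 4}² is singular; the curve is smooth.


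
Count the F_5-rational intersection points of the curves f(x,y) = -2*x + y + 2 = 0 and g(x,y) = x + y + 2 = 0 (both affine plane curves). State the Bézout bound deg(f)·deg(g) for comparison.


Common zeros: {(0, 3)}; count = 1; Bézout bound = 1.

deg(f) = 1, deg(g) = 1, so Bézout bound = 1.
Scan x ∈ F_5. For each x, list the y ∈ F_5 with f(x, y) ≡ 0 and those with g(x, y) ≡ 0 (mod 5); the common zeros in that column are the intersection.
  x = 0: f ≡ 0 at y ∈ {3}; g ≡ 0 at y ∈ {3}; common: {3}.
  x = 1: f ≡ 0 at y ∈ {0}; g ≡ 0 at y ∈ {2}; common: ∅.
  x = 2: f ≡ 0 at y ∈ {2}; g ≡ 0 at y ∈ {1}; common: ∅.
  x = 3: f ≡ 0 at y ∈ {4}; g ≡ 0 at y ∈ {0}; common: ∅.
  x = 4: f ≡ 0 at y ∈ {1}; g ≡ 0 at y ∈ {4}; common: ∅.
Collecting: common zeros = {(0, 3)}, so the count is 1.
Comparison with the Bézout bound: 1 ≤ 1 = deg(f)·deg(g), as expected for curves with no common component (the bound is attained).


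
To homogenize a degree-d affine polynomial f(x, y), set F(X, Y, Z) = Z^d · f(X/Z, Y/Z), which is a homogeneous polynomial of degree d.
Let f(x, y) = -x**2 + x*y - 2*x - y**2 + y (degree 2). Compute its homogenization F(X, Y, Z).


F(X, Y, Z) = -X**2 + X*Y - 2*X*Z - Y**2 + Y*Z

deg(f) = 2.
Substitute x = X/Z, y = Y/Z into f, then multiply by Z^2.
  monomial -1·x^2·y^0 ↦ -1·X^2·Y^0·Z^0.
  monomial 1·x^1·y^1 ↦ 1·X^1·Y^1·Z^0.
  monomial -2·x^1·y^0 ↦ -2·X^1·Y^0·Z^1.
  monomial -1·x^0·y^2 ↦ -1·X^0·Y^2·Z^0.
  monomial 1·x^0·y^1 ↦ 1·X^0·Y^1·Z^1.
Collecting: F(X, Y, Z) = -X**2 + X*Y - 2*X*Z - Y**2 + Y*Z.


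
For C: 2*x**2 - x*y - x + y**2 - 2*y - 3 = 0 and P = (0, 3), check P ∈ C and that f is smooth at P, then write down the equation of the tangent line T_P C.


Tangent line at P: -4*x + 4*y - 12 = 0.

Step 1: f(0, 3) = 0, so P lies on C.
Step 2: partial derivatives
  f_x(x, y) = 4*x - y - 1, f_y(x, y) = -x + 2*y - 2.
  f_x(P) = -4, f_y(P) = 4 (gradient nonzero, so P is smooth).
Step 3: tangent line at P: -4·(x − 0) + 4·(y − 3) = 0.
Expanding: -4*x + 4*y - 12 = 0.


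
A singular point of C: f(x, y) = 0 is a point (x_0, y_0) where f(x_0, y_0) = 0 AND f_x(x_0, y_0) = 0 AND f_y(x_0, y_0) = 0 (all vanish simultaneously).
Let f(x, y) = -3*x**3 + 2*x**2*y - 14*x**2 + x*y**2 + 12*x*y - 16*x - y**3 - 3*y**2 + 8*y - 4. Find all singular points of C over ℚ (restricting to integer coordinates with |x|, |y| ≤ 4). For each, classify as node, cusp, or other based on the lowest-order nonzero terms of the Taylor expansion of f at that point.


Singular points: {(-2, -2)}; classification: cusp.

Compute partial derivatives:
  f_x = -9*x**2 + 4*x*y - 28*x + y**2 + 12*y - 16.
  f_y = 2*x**2 + 2*x*y + 12*x - 3*y**2 - 6*y + 8.
Scan x_0 ∈ {−4, ..., 4}. For each x_0, f_y(x_0, y) is a polynomial in y; find its integer roots y ∈ {−4, ..., 4}, then test f_x and f at those candidates.
  x = -4: f_y(-4, y) = -3*y**2 - 14*y - 8; vanishes at y ∈ {-4}. (-4, -4): f_x = -16 ≠ 0.
  x = -3: f_y(-3, y) = -3*y**2 - 12*y - 10; no integer root y with |y| ≤ 4.
  x = -2: f_y(-2, y) = -3*y**2 - 10*y - 8; vanishes at y ∈ {-2}. (-2, -2): f_x = 0, f = 0 — SINGULAR.
  x = -1: f_y(-1, y) = -3*y**2 - 8*y - 2; no integer root y with |y| ≤ 4.
  x = 0: f_y(0, y) = -3*y**2 - 6*y + 8; no integer root y with |y| ≤ 4.
  x = 1: f_y(1, y) = -3*y**2 - 4*y + 22; no integer root y with |y| ≤ 4.
  x = 2: f_y(2, y) = -3*y**2 - 2*y + 40; vanishes at y ∈ {-4}. (2, -4): f_x = -172 ≠ 0.
  x = 3: f_y(3, y) = 62 - 3*y**2; no integer root y with |y| ≤ 4.
  x = 4: f_y(4, y) = -3*y**2 + 2*y + 88; no integer root y with |y| ≤ 4.
Only singular point on the grid: (-2, -2).
Classify: substitute x = -2 + u, y = -2 + v and expand: f = -3*u**3 + 2*u**2*v + u*v**2 - v**3 + v**2.
No constant or linear terms (consistent with a singular point). Quadratic part: v**2. Cubic part: -3*u**3 + 2*u**2*v + u*v**2 - v**3.
The quadratic part v**2 is a perfect square, so there is a single (double) tangent line v = 0, i.e. y = -2. Restricting the cubic part to that line (v = 0) leaves -3*u**3 ≠ 0, so f is not divisible by v and the branch is v² ≈ 3*u**3 to lowest order — this is a cusp.
Classification: cusp.


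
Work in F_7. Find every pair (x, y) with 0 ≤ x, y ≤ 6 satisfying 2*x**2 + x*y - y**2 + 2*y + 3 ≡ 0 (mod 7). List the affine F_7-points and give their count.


Affine F_7-points: {(0, 3), (0, 6), (1, 1), (1, 2), (2, 1), (2, 3), (3, 0), (3, 5), (4, 0), (4, 6), (5, 2), (5, 5), (6, 4)}; count = 13.

For each of the 49 pairs (x, y) ∈ F_7², evaluate f(x, y) mod 7. Record the zeros.
  x = 0: [0↦3, 1↦4, 2↦3, 3↦0, 4↦2, 5↦2, 6↦0]  zeros at y ∈ {3, 6}
  x = 1: [0↦5, 1↦0, 2↦0, 3↦5, 4↦1, 5↦2, 6↦1]  zeros at y ∈ {1, 2}
  x = 2: [0↦4, 1↦0, 2↦1, 3↦0, 4↦4, 5↦6, 6↦6]  zeros at y ∈ {1, 3}
  x = 3: [0↦0, 1↦4, 2↦6, 3↦6, 4↦4, 5↦0, 6↦1]  zeros at y ∈ {0, 5}
  x = 4: [0↦0, 1↦5, 2↦1, 3↦2, 4↦1, 5↦5, 6↦0]  zeros at y ∈ {0, 6}
  x = 5: [0↦4, 1↦3, 2↦0, 3↦2, 4↦2, 5↦0, 6↦3]  zeros at y ∈ {2, 5}
  x = 6: [0↦5, 1↦5, 2↦3, 3↦6, 4↦0, 5↦6, 6↦3]  zeros at y ∈ {4}
Collecting zeros: affine points = {(0, 3), (0, 6), (1, 1), (1, 2), (2, 1), (2, 3), (3, 0), (3, 5), (4, 0), (4, 6), (5, 2), (5, 5), (6, 4)}.
Total count |C(F_7)_aff| = 13.


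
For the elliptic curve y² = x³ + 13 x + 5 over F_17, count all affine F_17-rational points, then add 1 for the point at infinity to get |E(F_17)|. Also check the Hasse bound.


Affine points = {(1, 6), (1, 11), (4, 6), (4, 11), (5, 5), (5, 12), (8, 3), (8, 14), (9, 1), (9, 16), (10, 8), (10, 9), (11, 0), (12, 6), (12, 11), (13, 5), (13, 12), (16, 5), (16, 12)}; affine count = 19; |E(F_17)| = 20.

Discriminant check: Δ ∝ 4a³ + 27b² = 4·13³ + 27·5² = 4·2197 + 27·25 ≡ 11 (mod 17). Nonzero ⇒ E is nonsingular.
For each x ∈ F_17, compute rhs = x³ + 13·x + 5 mod 17, then count y ∈ F_17 with y² ≡ rhs.
  x = 0: rhs = 5, matching y values: none (0 points).
  x = 1: rhs = 2, matching y values: 6, 11 (2 points).
  x = 2: rhs = 5, matching y values: none (0 points).
  x = 3: rhs = 3, matching y values: none (0 points).
  x = 4: rhs = 2, matching y values: 6, 11 (2 points).
  x = 5: rhs = 8, matching y values: 5, 12 (2 points).
  x = 6: rhs = 10, matching y values: none (0 points).
  x = 7: rhs = 14, matching y values: none (0 points).
  x = 8: rhs = 9, matching y values: 3, 14 (2 points).
  x = 9: rhs = 1, matching y values: 1, 16 (2 points).
  x = 10: rhs = 13, matching y values: 8, 9 (2 points).
  x = 11: rhs = 0, matching y values: 0 (1 points).
  x = 12: rhs = 2, matching y values: 6, 11 (2 points).
  x = 13: rhs = 8, matching y values: 5, 12 (2 points).
  x = 14: rhs = 7, matching y values: none (0 points).
  x = 15: rhs = 5, matching y values: none (0 points).
  x = 16: rhs = 8, matching y values: 5, 12 (2 points).
Total affine count: 19.
Full point count |E(F_17)| = 19 + 1 = 20.
Hasse bound: |20 − (17+1)| = |2| = 2 ≤ 2√17 ≈ 8.2462 ✓.


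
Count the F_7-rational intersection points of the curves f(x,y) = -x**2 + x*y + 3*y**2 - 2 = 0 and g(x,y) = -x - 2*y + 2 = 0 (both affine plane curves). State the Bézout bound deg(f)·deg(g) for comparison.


Common zeros: {(1, 4)}; count = 1; Bézout bound = 2.

deg(f) = 2, deg(g) = 1, so Bézout bound = 2.
Scan x ∈ F_7. For each x, list the y ∈ F_7 with f(x, y) ≡ 0 and those with g(x, y) ≡ 0 (mod 7); the common zeros in that column are the intersection.
  x = 0: f ≡ 0 at y ∈ ∅; g ≡ 0 at y ∈ {1}; common: ∅.
  x = 1: f ≡ 0 at y ∈ {4, 5}; g ≡ 0 at y ∈ {4}; common: {4}.
  x = 2: f ≡ 0 at y ∈ ∅; g ≡ 0 at y ∈ {0}; common: ∅.
  x = 3: f ≡ 0 at y ∈ {2, 4}; g ≡ 0 at y ∈ {3}; common: ∅.
  x = 4: f ≡ 0 at y ∈ {3, 5}; g ≡ 0 at y ∈ {6}; common: ∅.
  x = 5: f ≡ 0 at y ∈ ∅; g ≡ 0 at y ∈ {2}; common: ∅.
  x = 6: f ≡ 0 at y ∈ {2, 3}; g ≡ 0 at y ∈ {5}; common: ∅.
Collecting: common zeros = {(1, 4)}, so the count is 1.
Comparison with the Bézout bound: 1 ≤ 2 = deg(f)·deg(g), as expected for curves with no common component (the affine F_7-count falls short of the bound because intersections may lie at infinity, over extension fields, or carry multiplicity).


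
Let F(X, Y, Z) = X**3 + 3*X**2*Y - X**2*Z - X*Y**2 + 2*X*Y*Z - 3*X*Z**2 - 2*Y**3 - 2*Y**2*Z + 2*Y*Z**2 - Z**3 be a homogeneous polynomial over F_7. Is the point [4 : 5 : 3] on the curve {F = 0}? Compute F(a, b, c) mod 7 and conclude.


F(4,5,3) ≡ 6 (mod 7); P is NOT on the curve.

Evaluate F(4, 5, 3) term-by-term (mod 7).
  X**3 ↦ 1·64·1·1 = 64
  3*X**2*Y ↦ 3·16·5·1 = 240
  -X**2*Z ↦ -1·16·1·3 = -48
  -X*Y**2 ↦ -1·4·25·1 = -100
  2*X*Y*Z ↦ 2·4·5·3 = 120
  -3*X*Z**2 ↦ -3·4·1·9 = -108
  -2*Y**3 ↦ -2·1·125·1 = -250
  -2*Y**2*Z ↦ -2·1·25·3 = -150
  2*Y*Z**2 ↦ 2·1·5·9 = 90
  -Z**3 ↦ -1·1·1·27 = -27
Sum: F(4, 5, 3) = (64) + (240) + (-48) + (-100) + (120) + (-108) + (-250) + (-150) + (90) + (-27) = -169.
Reducing mod 7: -169 ≡ 6 (mod 7).
Since F(a, b, c) ≡ 6 ≠ 0 (mod 7), P does NOT lie on the curve.


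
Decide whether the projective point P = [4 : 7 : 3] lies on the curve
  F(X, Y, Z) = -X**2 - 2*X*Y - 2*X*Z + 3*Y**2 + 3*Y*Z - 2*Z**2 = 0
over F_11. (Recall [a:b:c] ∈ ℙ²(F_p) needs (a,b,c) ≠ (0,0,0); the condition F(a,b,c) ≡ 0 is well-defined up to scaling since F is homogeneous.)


F(4,7,3) ≡ 8 (mod 11); P is NOT on the curve.

Evaluate F(4, 7, 3) term-by-term (mod 11).
  -X**2 ↦ -1·16·1·1 = -16
  -2*X*Y ↦ -2·4·7·1 = -56
  -2*X*Z ↦ -2·4·1·3 = -24
  3*Y**2 ↦ 3·1·49·1 = 147
  3*Y*Z ↦ 3·1·7·3 = 63
  -2*Z**2 ↦ -2·1·1·9 = -18
Sum: F(4, 7, 3) = (-16) + (-56) + (-24) + (147) + (63) + (-18) = 96.
Reducing mod 11: 96 ≡ 8 (mod 11).
Since F(a, b, c) ≡ 8 ≠ 0 (mod 11), P does NOT lie on the curve.


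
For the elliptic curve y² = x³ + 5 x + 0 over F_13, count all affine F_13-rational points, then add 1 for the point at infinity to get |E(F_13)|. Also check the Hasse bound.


Affine points = {(0, 0), (3, 4), (3, 9), (6, 5), (6, 8), (7, 1), (7, 12), (10, 6), (10, 7)}; affine count = 9; |E(F_13)| = 10.

Discriminant check: Δ ∝ 4a³ + 27b² = 4·5³ + 27·0² = 4·125 + 27·0 ≡ 6 (mod 13). Nonzero ⇒ E is nonsingular.
For each x ∈ F_13, compute rhs = x³ + 5·x + 0 mod 13, then count y ∈ F_13 with y² ≡ rhs.
  x = 0: rhs = 0, matching y values: 0 (1 points).
  x = 1: rhs = 6, matching y values: none (0 points).
  x = 2: rhs = 5, matching y values: none (0 points).
  x = 3: rhs = 3, matching y values: 4, 9 (2 points).
  x = 4: rhs = 6, matching y values: none (0 points).
  x = 5: rhs = 7, matching y values: none (0 points).
  x = 6: rhs = 12, matching y values: 5, 8 (2 points).
  x = 7: rhs = 1, matching y values: 1, 12 (2 points).
  x = 8: rhs = 6, matching y values: none (0 points).
  x = 9: rhs = 7, matching y values: none (0 points).
  x = 10: rhs = 10, matching y values: 6, 7 (2 points).
  x = 11: rhs = 8, matching y values: none (0 points).
  x = 12: rhs = 7, matching y values: none (0 points).
Total affine count: 9.
Full point count |E(F_13)| = 9 + 1 = 10.
Hasse bound: |10 − (13+1)| = |-4| = 4 ≤ 2√13 ≈ 7.2111 ✓.


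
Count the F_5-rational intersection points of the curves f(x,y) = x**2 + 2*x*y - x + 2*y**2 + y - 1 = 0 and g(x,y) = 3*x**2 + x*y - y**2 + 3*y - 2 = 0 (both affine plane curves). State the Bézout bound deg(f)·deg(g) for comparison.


Common zeros: {(3, 0)}; count = 1; Bézout bound = 4.

deg(f) = 2, deg(g) = 2, so Bézout bound = 4.
Scan x ∈ F_5. For each x, list the y ∈ F_5 with f(x, y) ≡ 0 and those with g(x, y) ≡ 0 (mod 5); the common zeros in that column are the intersection.
  x = 0: f ≡ 0 at y ∈ {3, 4}; g ≡ 0 at y ∈ {1, 2}; common: ∅.
  x = 1: f ≡ 0 at y ∈ ∅; g ≡ 0 at y ∈ {2}; common: ∅.
  x = 2: f ≡ 0 at y ∈ ∅; g ≡ 0 at y ∈ {0}; common: ∅.
  x = 3: f ≡ 0 at y ∈ {0, 4}; g ≡ 0 at y ∈ {0, 1}; common: {0}.
  x = 4: f ≡ 0 at y ∈ ∅; g ≡ 0 at y ∈ ∅; common: ∅.
Collecting: common zeros = {(3, 0)}, so the count is 1.
Comparison with the Bézout bound: 1 ≤ 4 = deg(f)·deg(g), as expected for curves with no common component (the affine F_5-count falls short of the bound because intersections may lie at infinity, over extension fields, or carry multiplicity).
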